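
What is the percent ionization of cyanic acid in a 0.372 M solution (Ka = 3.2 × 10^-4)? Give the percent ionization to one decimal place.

HOCN ⇌ OCN- + H+; let x = [H+] at equilibrium.
x ≈ √(Ka·C₀) = √(3.2 × 10^-4 × 0.372) = 1.09 × 10^-2 M
Fraction ionized = 1.09 × 10^-2 / 0.372 = 0.0293 → 2.9%

2.9%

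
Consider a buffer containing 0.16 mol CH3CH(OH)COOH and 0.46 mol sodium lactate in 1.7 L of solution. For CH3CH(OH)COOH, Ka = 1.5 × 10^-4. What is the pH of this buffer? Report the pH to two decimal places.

pH = 4.28

pKa = −log(1.5 × 10^-4) = 3.824
Henderson–Hasselbalch: pH = pKa + log([CH3CH(OH)COO-]/[CH3CH(OH)COOH]) = 3.824 + log(0.46/0.16)
pH = 3.824 + (+0.459) = 4.28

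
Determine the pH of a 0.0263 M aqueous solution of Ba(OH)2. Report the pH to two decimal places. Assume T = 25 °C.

pH = 12.72

Ba(OH)2 is a strong base (each formula unit releases 2 OH-); [OH-] = 0.0526 M.
pOH = -log(0.0526) = 1.28
pH = 14.00 - 1.28 = 12.72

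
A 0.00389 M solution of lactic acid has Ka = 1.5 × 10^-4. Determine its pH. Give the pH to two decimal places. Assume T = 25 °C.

CH3CH(OH)COOH ⇌ CH3CH(OH)COO- + H+
From the ICE table, Ka = [H+]²/(0.00389 − [H+]) = 1.5 × 10^-4.
The 5% rule fails; solving [H+]² + Ka·[H+] − Ka·C₀ = 0 exactly:
[H+] = (−Ka + √(Ka² + 4·Ka·C₀))/2 = 6.93 × 10^-4 M
pH = −log[H+] = −log(6.93 × 10^-4) = 3.16

pH = 3.16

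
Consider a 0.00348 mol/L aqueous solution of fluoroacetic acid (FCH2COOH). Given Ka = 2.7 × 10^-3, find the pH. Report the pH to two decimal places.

FCH2COOH ⇌ FCH2COO- + H+
Let x = [H+] at equilibrium. Ka = x²/(0.00348 − x).
x is not negligible relative to C₀; solve x² + 0.0027·x − 9.4e-06 = 0.
x = [−0.0027 + √(0.0027² + 3.76e-05)]/2 = 2.00 × 10^-3 M
pH = −log[H+] = −log(2.00 × 10^-3) = 2.70

pH = 2.70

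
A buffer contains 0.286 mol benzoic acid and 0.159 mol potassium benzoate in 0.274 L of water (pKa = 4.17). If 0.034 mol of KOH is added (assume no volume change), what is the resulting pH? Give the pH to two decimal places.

OH- converts C6H5COOH to C6H5COO-: C6H5COOH → 0.252 mol, C6H5COO- → 0.193 mol.
Henderson–Hasselbalch with mole ratio 0.193/0.252: pH = 4.17 + (-0.116)

pH = 4.05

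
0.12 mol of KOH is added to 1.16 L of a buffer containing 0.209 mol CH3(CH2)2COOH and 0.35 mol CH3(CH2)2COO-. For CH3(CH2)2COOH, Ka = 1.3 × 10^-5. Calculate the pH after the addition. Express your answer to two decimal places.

pH = 5.61

OH- converts CH3(CH2)2COOH to CH3(CH2)2COO-: CH3(CH2)2COOH → 0.089 mol, CH3(CH2)2COO- → 0.47 mol.
pKa = −log(1.3 × 10^-5) = 4.886
pH = pKa + log([A⁻]/[HA]) = 4.886 + log(0.47/0.089) = 4.886 +0.723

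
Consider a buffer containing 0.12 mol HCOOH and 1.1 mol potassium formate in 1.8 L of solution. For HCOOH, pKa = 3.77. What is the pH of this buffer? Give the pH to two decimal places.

pH = pKa + log([A⁻]/[HA]) = 3.77 + log(1.1/0.12)
pH = 3.77 + (+0.962) = 4.73

pH = 4.73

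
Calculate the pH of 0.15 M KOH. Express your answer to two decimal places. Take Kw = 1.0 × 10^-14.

pH = 13.18

KOH is a strong base; [OH-] = 0.15 M.
pOH = -log(0.15) = 0.82
pH = 14.00 - 0.82 = 13.18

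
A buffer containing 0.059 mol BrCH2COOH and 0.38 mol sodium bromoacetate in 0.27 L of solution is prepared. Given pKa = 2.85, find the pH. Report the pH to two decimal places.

Using pH = pKa + log([base]/[acid]) with [base]/[acid] = 0.38/0.059:
pH = 2.85 + (+0.809) = 3.66

pH = 3.66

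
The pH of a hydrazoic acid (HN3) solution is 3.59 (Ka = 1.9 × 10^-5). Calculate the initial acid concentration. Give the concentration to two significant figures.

[H+] = 10^(-3.59) = 2.57 × 10^-4 M = x
Ka = x²/(C₀ − x) ⇒ C₀ = x + x²/Ka
C₀ = 2.57 × 10^-4 + (2.57 × 10^-4)²/(1.9 × 10^-5) = 3.73 × 10^-3 M

C₀ = 3.7 × 10^-3 M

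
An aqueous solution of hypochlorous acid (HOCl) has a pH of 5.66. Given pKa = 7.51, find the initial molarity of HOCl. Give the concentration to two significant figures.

C₀ = 1.6 × 10^-4 M

[H+] = 10^(-5.66) = 2.19 × 10^-6 M = x
Ka = 10^(−7.51) = 3.09 × 10^-8
Ka = x²/(C₀ − x) ⇒ C₀ = x + x²/Ka
C₀ = 2.19 × 10^-6 + (2.19 × 10^-6)²/(3.09 × 10^-8) = 1.57 × 10^-4 M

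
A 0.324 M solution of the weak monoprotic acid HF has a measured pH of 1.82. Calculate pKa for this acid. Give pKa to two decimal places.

pKa = 3.13

[H+] = 10^(-1.82) = 1.51 × 10^-2 M
At equilibrium [HA] = 0.324 − 1.51 × 10^-2 = 3.09 × 10^-1 M
Ka = [H+][A-]/[HA] = (1.51 × 10^-2)² / 3.09 × 10^-1 = 7.38 × 10^-4
pKa = -log(7.38 × 10^-4) = 3.13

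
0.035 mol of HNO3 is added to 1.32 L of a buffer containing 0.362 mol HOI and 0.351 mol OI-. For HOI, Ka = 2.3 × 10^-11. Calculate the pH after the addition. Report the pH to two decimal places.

Added H+ converts OI- to HOI: HOI → 0.397 mol, OI- → 0.316 mol.
pKa = −log(2.3 × 10^-11) = 10.638
pH = pKa + log(n_OI-/n_HOI) = 10.638 + log(0.316/0.397) = 10.638 + (-0.099)

pH = 10.54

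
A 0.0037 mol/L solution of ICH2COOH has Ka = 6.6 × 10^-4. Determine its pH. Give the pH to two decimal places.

ICH2COOH ⇌ ICH2COO- + H+
From the ICE table, Ka = [H+]²/(0.0037 − [H+]) = 6.6 × 10^-4.
Here C₀/Ka ≈ 5.61, so the small-[H+] approximation fails. Use the quadratic:
[H+] = (−Ka + √(Ka² + 4·Ka·C₀))/2 = 1.27 × 10^-3 M
pH = −log[H+] = −log(1.27 × 10^-3) = 2.90

pH = 2.90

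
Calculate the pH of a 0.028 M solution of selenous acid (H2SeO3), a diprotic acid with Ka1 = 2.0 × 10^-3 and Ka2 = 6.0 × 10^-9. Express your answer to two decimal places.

pH = 2.18

Ka1 ≫ Ka2, so treat the first dissociation as the only significant source of H+.
Ka1 = x²/(0.028 − x) = 2.0 × 10^-3
Solving the quadratic: x = (−Ka1 + √(Ka1² + 4·Ka1·C₀))/2 = 6.55 × 10^-3 M
pH = −log(6.55 × 10^-3) = 2.18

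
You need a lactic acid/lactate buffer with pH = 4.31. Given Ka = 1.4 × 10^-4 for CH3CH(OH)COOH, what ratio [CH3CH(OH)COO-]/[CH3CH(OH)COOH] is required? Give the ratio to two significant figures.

ratio = 2.9

pKa = -log(1.4 × 10^-4) = 3.854
pH = pKa + log(r) ⇒ log(r) = 4.31 − 3.854 = +0.456
r = [CH3CH(OH)COO-]/[CH3CH(OH)COOH] = 10^(+0.456) = 2.86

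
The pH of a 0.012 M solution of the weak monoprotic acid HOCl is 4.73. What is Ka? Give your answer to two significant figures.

[H+] = 10^(-4.73) = 1.86 × 10^-5 M
At equilibrium [HA] = 0.012 − 1.86 × 10^-5 = 1.20 × 10^-2 M
Ka = [H+][A-]/[HA] = (1.86 × 10^-5)² / 1.20 × 10^-2 = 2.9 × 10^-8

Ka = 2.9 × 10^-8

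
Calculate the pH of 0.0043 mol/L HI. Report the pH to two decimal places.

pH = 2.37

HI is a strong acid and dissociates completely, so [H+] = 0.0043 M.
pH = -log(0.0043) = 2.37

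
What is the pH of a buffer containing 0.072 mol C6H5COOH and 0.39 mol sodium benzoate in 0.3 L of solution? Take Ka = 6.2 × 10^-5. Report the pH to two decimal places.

pH = 4.94

pKa = −log(6.2 × 10^-5) = 4.208
Henderson–Hasselbalch: pH = pKa + log([C6H5COO-]/[C6H5COOH]) = 4.208 + log(0.39/0.072)
pH = 4.208 + (+0.734) = 4.94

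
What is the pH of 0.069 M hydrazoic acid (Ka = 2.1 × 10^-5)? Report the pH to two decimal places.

pH = 2.92

HN3 ⇌ N3- + H+
From the ICE table, Ka = [H+]²/(0.069 − [H+]) = 2.1 × 10^-5.
Since Ka ≪ C₀, [H+] ≈ √(Ka·C₀) = 1.20 × 10^-3 M.
Check: 1.7% ionized — well under 5%, approximation valid.
pH = −log(1.20 × 10^-3) = 2.92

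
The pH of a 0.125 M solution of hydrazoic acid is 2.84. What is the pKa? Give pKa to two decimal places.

pKa = 4.77

[H+] = 10^(-2.84) = 1.45 × 10^-3 M
At equilibrium [HA] = 0.125 − 1.45 × 10^-3 = 1.24 × 10^-1 M
Ka = [H+][A-]/[HA] = (1.45 × 10^-3)² / 1.24 × 10^-1 = 1.70 × 10^-5
pKa = -log(1.70 × 10^-5) = 4.77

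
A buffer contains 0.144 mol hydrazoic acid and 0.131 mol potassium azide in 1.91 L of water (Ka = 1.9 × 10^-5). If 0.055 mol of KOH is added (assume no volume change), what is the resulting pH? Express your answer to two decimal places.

After neutralization: n(HN3) = 0.089 mol, n(N3-) = 0.186 mol.
pKa = −log(1.9 × 10^-5) = 4.721
Henderson–Hasselbalch with mole ratio 0.186/0.089: pH = 4.721 + (+0.320)

pH = 5.04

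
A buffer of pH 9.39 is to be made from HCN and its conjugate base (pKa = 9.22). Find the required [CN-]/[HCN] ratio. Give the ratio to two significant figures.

pH = pKa + log(r) ⇒ log(r) = 9.39 − 9.22 = +0.17
r = [CN-]/[HCN] = 10^(+0.17) = 1.48

ratio = 1.5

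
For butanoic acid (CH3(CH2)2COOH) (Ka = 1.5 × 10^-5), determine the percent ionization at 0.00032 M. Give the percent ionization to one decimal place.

CH3(CH2)2COOH ⇌ CH3(CH2)2COO- + H+; let x = [H+] at equilibrium.
Ka = x²/(C₀ − x); solving the quadratic gives x = 6.22 × 10^-5 M.
Fraction ionized = 6.22 × 10^-5 / 0.00032 = 0.1944 → 19.4%

19.4%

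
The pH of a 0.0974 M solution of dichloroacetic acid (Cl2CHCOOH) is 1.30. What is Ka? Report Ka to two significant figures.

[H+] = 10^(-1.30) = 5.01 × 10^-2 M
At equilibrium [HA] = 0.0974 − 5.01 × 10^-2 = 4.73 × 10^-2 M
Ka = [H+][A-]/[HA] = (5.01 × 10^-2)² / 4.73 × 10^-2 = 5.3 × 10^-2

Ka = 5.3 × 10^-2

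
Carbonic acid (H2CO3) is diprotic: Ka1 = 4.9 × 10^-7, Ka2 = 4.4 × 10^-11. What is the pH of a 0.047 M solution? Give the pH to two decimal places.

Ka1 ≫ Ka2, so treat the first dissociation as the only significant source of H+.
Ka1 = x²/(0.047 − x) = 4.9 × 10^-7
x ≈ √(4.9 × 10^-7 × 0.047) = 1.52 × 10^-4 M
pH = −log(1.52 × 10^-4) = 3.82

pH = 3.82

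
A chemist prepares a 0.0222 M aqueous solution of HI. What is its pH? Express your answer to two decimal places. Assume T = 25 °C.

pH = 1.65

HI is a strong acid and dissociates completely, so [H+] = 0.0222 M.
pH = -log(0.0222) = 1.65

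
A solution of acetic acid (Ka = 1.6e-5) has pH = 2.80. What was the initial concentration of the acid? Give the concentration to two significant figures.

[H+] = 10^(-2.80) = 1.58 × 10^-3 M = x
Ka = x²/(C₀ − x) ⇒ C₀ = x + x²/Ka
C₀ = 1.58 × 10^-3 + (1.58 × 10^-3)²/(1.6 × 10^-5) = 1.58 × 10^-1 M

C₀ = 1.6 × 10^-1 M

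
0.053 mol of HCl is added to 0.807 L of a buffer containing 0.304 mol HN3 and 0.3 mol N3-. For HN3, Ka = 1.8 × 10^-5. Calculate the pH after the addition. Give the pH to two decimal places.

After neutralization: n(HN3) = 0.357 mol, n(N3-) = 0.247 mol.
pKa = −log(1.8 × 10^-5) = 4.745
pH = pKa + log(n_N3-/n_HN3) = 4.745 + log(0.247/0.357) = 4.745 + (-0.160)

pH = 4.58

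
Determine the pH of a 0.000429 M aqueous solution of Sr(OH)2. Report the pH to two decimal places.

pH = 10.93

Sr(OH)2 is a strong base (each formula unit releases 2 OH-); [OH-] = 0.000858 M.
pOH = -log(0.000858) = 3.07
pH = 14.00 - 3.07 = 10.93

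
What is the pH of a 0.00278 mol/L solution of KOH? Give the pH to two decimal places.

KOH is a strong base; [OH-] = 0.00278 M.
pOH = -log(0.00278) = 2.56
pH = 14.00 - 2.56 = 11.44

pH = 11.44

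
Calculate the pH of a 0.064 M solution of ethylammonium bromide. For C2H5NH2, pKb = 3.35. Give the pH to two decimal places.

pH = 5.92

C2H5NH3+ is the conjugate acid of the weak base C2H5NH2.
Kb = 10^(−3.35) = 4.47 × 10^-4
Ka = Kw/Kb = 1.0×10^-14 / 4.47 × 10^-4 = 2.24 × 10^-11
Ka = [H+]²/(0.064 − [H+]) = 2.24 × 10^-11
Neglecting [H+] in the denominator: [H+] = √(2.24 × 10^-11 × 0.064) = 1.20 × 10^-6 M
([H+]/C₀ = 0.0019% < 5%, so the approximation holds.)
pH = −log(1.20 × 10^-6) = 5.92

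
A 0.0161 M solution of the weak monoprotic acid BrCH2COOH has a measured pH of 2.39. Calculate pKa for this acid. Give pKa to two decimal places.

pKa = 2.86

[H+] = 10^(-2.39) = 4.07 × 10^-3 M
At equilibrium [HA] = 0.0161 − 4.07 × 10^-3 = 1.20 × 10^-2 M
Ka = [H+][A-]/[HA] = (4.07 × 10^-3)² / 1.20 × 10^-2 = 1.38 × 10^-3
pKa = -log(1.38 × 10^-3) = 2.86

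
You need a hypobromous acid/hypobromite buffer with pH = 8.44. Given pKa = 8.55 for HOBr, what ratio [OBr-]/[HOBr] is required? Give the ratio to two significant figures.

pH = pKa + log(r) ⇒ log(r) = 8.44 − 8.55 = -0.11
r = [OBr-]/[HOBr] = 10^(-0.11) = 0.776

ratio = 0.78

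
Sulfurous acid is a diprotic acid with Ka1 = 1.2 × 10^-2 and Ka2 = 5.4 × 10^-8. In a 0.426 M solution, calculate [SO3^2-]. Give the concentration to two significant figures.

First ionization gives [H+] ≈ [HSO3-] = 6.57 × 10^-2 M.
Second step: Ka2 = [H+][SO3^2-]/[HSO3-] ≈ [SO3^2-] (since [H+] ≈ [HSO3-]).
So [SO3^2-] ≈ Ka2.

5.4 × 10^-8 M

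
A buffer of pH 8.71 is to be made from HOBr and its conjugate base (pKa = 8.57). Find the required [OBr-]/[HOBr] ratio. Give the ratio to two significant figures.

pH = pKa + log(r) ⇒ log(r) = 8.71 − 8.57 = +0.14
r = [OBr-]/[HOBr] = 10^(+0.14) = 1.38

ratio = 1.4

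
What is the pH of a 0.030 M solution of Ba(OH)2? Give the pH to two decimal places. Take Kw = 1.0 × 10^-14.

pH = 12.78

Ba(OH)2 is a strong base (each formula unit releases 2 OH-); [OH-] = 0.06 M.
pOH = -log(0.06) = 1.22
pH = 14.00 - 1.22 = 12.78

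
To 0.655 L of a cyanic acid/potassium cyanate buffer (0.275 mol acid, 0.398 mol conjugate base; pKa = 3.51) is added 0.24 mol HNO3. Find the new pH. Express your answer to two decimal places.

pH = 3.00

Added H+ converts OCN- to HOCN: HOCN → 0.515 mol, OCN- → 0.158 mol.
pH = pKa + log(n_OCN-/n_HOCN) = 3.51 + log(0.158/0.515) = 3.51 + (-0.513)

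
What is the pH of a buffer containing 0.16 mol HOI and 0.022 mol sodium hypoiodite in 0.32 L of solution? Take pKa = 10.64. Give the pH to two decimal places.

pH = 9.78

Henderson–Hasselbalch: pH = pKa + log([OI-]/[HOI]) = 10.64 + log(0.022/0.16)
pH = 10.64 + (-0.862) = 9.78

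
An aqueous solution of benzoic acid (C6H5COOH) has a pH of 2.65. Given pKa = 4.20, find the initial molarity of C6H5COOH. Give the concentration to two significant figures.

C₀ = 8.2 × 10^-2 M

[H+] = 10^(-2.65) = 2.24 × 10^-3 M = x
Ka = 10^(−4.20) = 6.31 × 10^-5
Ka = x²/(C₀ − x) ⇒ C₀ = x + x²/Ka
C₀ = 2.24 × 10^-3 + (2.24 × 10^-3)²/(6.31 × 10^-5) = 8.18 × 10^-2 M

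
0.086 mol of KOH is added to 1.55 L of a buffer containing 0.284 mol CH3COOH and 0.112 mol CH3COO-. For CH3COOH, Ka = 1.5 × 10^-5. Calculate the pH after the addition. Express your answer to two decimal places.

pH = 4.82

After neutralization: n(CH3COOH) = 0.198 mol, n(CH3COO-) = 0.198 mol.
pKa = −log(1.5 × 10^-5) = 4.824
pH = pKa + log(n_CH3COO-/n_CH3COOH) = 4.824 + log(0.198/0.198) = 4.824 + (+0.000)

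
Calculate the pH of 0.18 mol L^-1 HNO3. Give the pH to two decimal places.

pH = 0.74

HNO3 is a strong acid and dissociates completely, so [H+] = 0.18 M.
pH = -log(0.18) = 0.74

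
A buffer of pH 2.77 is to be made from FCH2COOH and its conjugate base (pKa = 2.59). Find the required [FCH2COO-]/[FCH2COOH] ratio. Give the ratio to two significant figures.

pH = pKa + log(r) ⇒ log(r) = 2.77 − 2.59 = +0.18
r = [FCH2COO-]/[FCH2COOH] = 10^(+0.18) = 1.51

ratio = 1.5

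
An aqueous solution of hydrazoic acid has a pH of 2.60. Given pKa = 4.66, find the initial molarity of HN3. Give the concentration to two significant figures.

[H+] = 10^(-2.60) = 2.51 × 10^-3 M = x
Ka = 10^(−4.66) = 2.19 × 10^-5
Ka = x²/(C₀ − x) ⇒ C₀ = x + x²/Ka
C₀ = 2.51 × 10^-3 + (2.51 × 10^-3)²/(2.19 × 10^-5) = 2.90 × 10^-1 M

C₀ = 2.9 × 10^-1 M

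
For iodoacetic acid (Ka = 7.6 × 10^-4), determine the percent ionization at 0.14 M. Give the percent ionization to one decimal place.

7.1%

ICH2COOH ⇌ ICH2COO- + H+; let x = [H+] at equilibrium.
Solve x² + 0.00076x − 0.000106 = 0 → x = 9.94 × 10^-3 M
% ionization = x/C₀ × 100% = 9.94 × 10^-3/0.14 × 100% = 7.1%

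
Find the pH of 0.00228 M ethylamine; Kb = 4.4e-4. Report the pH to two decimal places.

C2H5NH2 + H2O ⇌ C2H5NH3+ + OH-
From the ICE table, Kb = [OH-]²/(0.00228 − [OH-]) = 4.4 × 10^-4.
[OH-] is not negligible relative to C₀; solve [OH-]² + 0.00044·[OH-] − 1e-06 = 0.
[OH-] = [−0.00044 + √(0.00044² + 4.01e-06)]/2 = 8.05 × 10^-4 M
pOH = −log(8.05 × 10^-4) = 3.09; pH = 14.00 − 3.09 = 10.91

pH = 10.91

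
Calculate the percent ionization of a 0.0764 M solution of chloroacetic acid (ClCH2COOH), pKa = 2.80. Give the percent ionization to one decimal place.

ClCH2COOH ⇌ ClCH2COO- + H+; let x = [H+] at equilibrium.
Ka = 10^(−2.80) = 1.58 × 10^-3
Ka = x²/(C₀ − x); solving the quadratic gives x = 1.02 × 10^-2 M.
Fraction ionized = 1.02 × 10^-2 / 0.0764 = 0.1335 → 13.4%

13.4%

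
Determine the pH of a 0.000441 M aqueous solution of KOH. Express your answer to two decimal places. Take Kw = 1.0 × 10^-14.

pH = 10.64

KOH is a strong base; [OH-] = 0.000441 M.
pOH = -log(0.000441) = 3.36
pH = 14.00 - 3.36 = 10.64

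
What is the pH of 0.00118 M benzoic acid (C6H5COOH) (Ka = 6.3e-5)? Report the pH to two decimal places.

C6H5COOH ⇌ C6H5COO- + H+
From the ICE table, Ka = [H+]²/(0.00118 − [H+]) = 6.3 × 10^-5.
The 5% rule fails; solving [H+]² + Ka·[H+] − Ka·C₀ = 0 exactly:
[H+] = (−Ka + √(Ka² + 4·Ka·C₀))/2 = 2.43 × 10^-4 M
pH = −log(2.43 × 10^-4) = 3.61

pH = 3.61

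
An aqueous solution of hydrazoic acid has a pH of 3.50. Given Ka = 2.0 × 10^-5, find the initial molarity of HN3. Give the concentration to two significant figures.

C₀ = 5.3 × 10^-3 M

[H+] = 10^(-3.50) = 3.16 × 10^-4 M = x
Ka = x²/(C₀ − x) ⇒ C₀ = x + x²/Ka
C₀ = 3.16 × 10^-4 + (3.16 × 10^-4)²/(2.0 × 10^-5) = 5.31 × 10^-3 M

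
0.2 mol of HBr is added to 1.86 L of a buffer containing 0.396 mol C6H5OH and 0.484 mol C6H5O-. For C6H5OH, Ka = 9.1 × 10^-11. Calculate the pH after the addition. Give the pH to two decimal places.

After neutralization: n(C6H5OH) = 0.596 mol, n(C6H5O-) = 0.284 mol.
pKa = −log(9.1 × 10^-11) = 10.041
pH = pKa + log([A⁻]/[HA]) = 10.041 + log(0.284/0.596) = 10.041 -0.322

pH = 9.72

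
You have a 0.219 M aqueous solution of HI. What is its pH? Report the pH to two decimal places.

pH = 0.66

HI is a strong acid and dissociates completely, so [H+] = 0.219 M.
pH = -log(0.219) = 0.66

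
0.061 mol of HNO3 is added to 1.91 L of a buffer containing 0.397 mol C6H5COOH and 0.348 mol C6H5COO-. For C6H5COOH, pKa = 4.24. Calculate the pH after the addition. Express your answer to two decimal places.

Added H+ converts C6H5COO- to C6H5COOH: C6H5COOH → 0.458 mol, C6H5COO- → 0.287 mol.
pH = pKa + log([A⁻]/[HA]) = 4.24 + log(0.287/0.458) = 4.24 -0.203

pH = 4.04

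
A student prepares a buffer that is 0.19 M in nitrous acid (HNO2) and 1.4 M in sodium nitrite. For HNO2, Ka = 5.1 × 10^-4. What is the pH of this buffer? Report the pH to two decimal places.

pH = 4.16

pKa = −log(5.1 × 10^-4) = 3.292
Henderson–Hasselbalch: pH = pKa + log([NO2-]/[HNO2]) = 3.292 + log(1.4/0.19)
pH = 3.292 + (+0.867) = 4.16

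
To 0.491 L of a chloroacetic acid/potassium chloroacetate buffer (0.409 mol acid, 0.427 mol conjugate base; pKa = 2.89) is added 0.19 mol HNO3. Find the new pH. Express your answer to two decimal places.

pH = 2.49

After neutralization: n(ClCH2COOH) = 0.599 mol, n(ClCH2COO-) = 0.237 mol.
Henderson–Hasselbalch with mole ratio 0.237/0.599: pH = 2.89 + (-0.403)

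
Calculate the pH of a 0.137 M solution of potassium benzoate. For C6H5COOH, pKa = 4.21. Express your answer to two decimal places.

pH = 8.67

C6H5COO- is the conjugate base of the weak acid C6H5COOH.
Ka = 10^(−4.21) = 6.17 × 10^-5
Kb = Kw/Ka = 1.0×10^-14 / 6.17 × 10^-5 = 1.62 × 10^-10
From the ICE table, Kb = [OH-]²/(0.137 − [OH-]) = 1.62 × 10^-10.
Neglecting [OH-] in the denominator: [OH-] = √(1.62 × 10^-10 × 0.137) = 4.71 × 10^-6 M
([OH-]/C₀ = 0.0034% < 5%, so the approximation holds.)
pOH = −log(4.71 × 10^-6) = 5.33; pH = 14.00 − 5.33 = 8.67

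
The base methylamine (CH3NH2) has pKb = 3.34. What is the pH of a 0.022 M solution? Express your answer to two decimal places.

pH = 11.47

CH3NH2 + H2O ⇌ CH3NH3+ + OH-
Kb = 10^(−3.34) = 4.57 × 10^-4
Kb = x²/(0.022 − x) = 4.57 × 10^-4
The 5% rule fails; solving x² + Kb·x − Kb·C₀ = 0 exactly:
x = (−Kb + √(Kb² + 4·Kb·C₀))/2 = 2.95 × 10^-3 M
pOH = 2.53, so pH = 14.00 − pOH = 11.47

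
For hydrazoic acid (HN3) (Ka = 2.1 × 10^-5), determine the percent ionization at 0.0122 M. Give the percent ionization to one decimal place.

4.1%

HN3 ⇌ N3- + H+; let x = [H+] at equilibrium.
x ≈ √(Ka·C₀) = √(2.1 × 10^-5 × 0.0122) = 5.06 × 10^-4 M
Fraction ionized = 5.06 × 10^-4 / 0.0122 = 0.0415 → 4.1%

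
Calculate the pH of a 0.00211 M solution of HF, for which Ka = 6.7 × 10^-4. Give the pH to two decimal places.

pH = 3.05

HF ⇌ F- + H+
From the ICE table, Ka = [H+]²/(0.00211 − [H+]) = 6.7 × 10^-4.
Here C₀/Ka ≈ 3.15, so the small-[H+] approximation fails. Use the quadratic:
[H+] = [−0.00067 + √(0.00067² + 5.65e-06)]/2 = 9.00 × 10^-4 M
pH = −log[H+] = −log(9.00 × 10^-4) = 3.05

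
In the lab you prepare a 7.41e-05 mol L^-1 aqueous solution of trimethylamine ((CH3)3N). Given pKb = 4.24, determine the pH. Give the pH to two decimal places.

(CH3)3N + H2O ⇌ (CH3)3NH+ + OH-
Kb = 10^(−4.24) = 5.75 × 10^-5
From the ICE table, Kb = [OH-]²/(7.41e-05 − [OH-]) = 5.75 × 10^-5.
[OH-] is not negligible relative to C₀; solve [OH-]² + 5.75e-05·[OH-] − 4.26e-09 = 0.
[OH-] = (−Kb + √(Kb² + 4·Kb·C₀))/2 = 4.26 × 10^-5 M
pOH = −log(4.26 × 10^-5) = 4.37; pH = 14.00 − 4.37 = 9.63

pH = 9.63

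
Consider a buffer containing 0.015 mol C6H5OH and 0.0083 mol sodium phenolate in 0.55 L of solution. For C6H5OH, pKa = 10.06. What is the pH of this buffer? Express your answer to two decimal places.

pH = 9.80

pH = pKa + log([A⁻]/[HA]) = 10.06 + log(0.0083/0.015)
pH = 10.06 + (-0.257) = 9.80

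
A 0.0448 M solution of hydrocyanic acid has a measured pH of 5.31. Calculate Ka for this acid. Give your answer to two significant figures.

[H+] = 10^(-5.31) = 4.90 × 10^-6 M
At equilibrium [HA] = 0.0448 − 4.90 × 10^-6 = 4.48 × 10^-2 M
Ka = [H+][A-]/[HA] = (4.90 × 10^-6)² / 4.48 × 10^-2 = 5.4 × 10^-10

Ka = 5.4 × 10^-10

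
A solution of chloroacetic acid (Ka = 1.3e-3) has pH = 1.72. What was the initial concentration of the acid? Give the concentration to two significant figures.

[H+] = 10^(-1.72) = 1.91 × 10^-2 M = x
Ka = x²/(C₀ − x) ⇒ C₀ = x + x²/Ka
C₀ = 1.91 × 10^-2 + (1.91 × 10^-2)²/(1.3 × 10^-3) = 3.00 × 10^-1 M

C₀ = 3.0 × 10^-1 M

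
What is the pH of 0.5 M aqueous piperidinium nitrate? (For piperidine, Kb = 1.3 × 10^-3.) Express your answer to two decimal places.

pH = 5.71

C5H10NH2+ is the conjugate acid of the weak base C5H10NH.
Ka = Kw/Kb = 1.0×10^-14 / 1.3 × 10^-3 = 7.69 × 10^-12
From the ICE table, Ka = x²/(0.5 − x) = 7.69 × 10^-12.
Since Ka ≪ C₀, x ≈ √(Ka·C₀) = 1.96 × 10^-6 M.
(x/C₀ = 0.00039% < 5%, so the approximation holds.)
pH = −log[H+] = −log(1.96 × 10^-6) = 5.71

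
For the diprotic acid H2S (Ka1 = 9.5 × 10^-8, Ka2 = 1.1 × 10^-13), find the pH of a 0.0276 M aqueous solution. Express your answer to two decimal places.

Since Ka1 ≫ Ka2, the first ionization dominates [H+].
Ka1 = x²/(0.0276 − x) = 9.5 × 10^-8
x ≈ √(9.5 × 10^-8 × 0.0276) = 5.12 × 10^-5 M
pH = −log(5.12 × 10^-5) = 4.29

pH = 4.29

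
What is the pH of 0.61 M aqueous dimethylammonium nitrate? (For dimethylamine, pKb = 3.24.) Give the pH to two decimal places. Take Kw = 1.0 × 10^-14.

(CH3)2NH2+ is the conjugate acid of the weak base (CH3)2NH.
Kb = 10^(−3.24) = 5.75 × 10^-4
Ka = Kw/Kb = 1.0×10^-14 / 5.75 × 10^-4 = 1.74 × 10^-11
Ka = [H+]²/(0.61 − [H+]) = 1.74 × 10^-11
Since Ka ≪ C₀, [H+] ≈ √(Ka·C₀) = 3.26 × 10^-6 M.
Check: 0.00053% ionized — well under 5%, approximation valid.
pH = −log(3.26 × 10^-6) = 5.49

pH = 5.49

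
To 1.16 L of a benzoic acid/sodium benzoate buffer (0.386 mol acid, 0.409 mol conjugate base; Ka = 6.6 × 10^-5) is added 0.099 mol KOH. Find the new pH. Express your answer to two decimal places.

pH = 4.43

OH- converts C6H5COOH to C6H5COO-: C6H5COOH → 0.287 mol, C6H5COO- → 0.508 mol.
pKa = −log(6.6 × 10^-5) = 4.180
Henderson–Hasselbalch with mole ratio 0.508/0.287: pH = 4.180 + (+0.248)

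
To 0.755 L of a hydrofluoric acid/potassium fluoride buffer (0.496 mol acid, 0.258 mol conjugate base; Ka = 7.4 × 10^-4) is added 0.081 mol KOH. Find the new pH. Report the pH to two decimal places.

pH = 3.04

OH- converts HF to F-: HF → 0.415 mol, F- → 0.339 mol.
pKa = −log(7.4 × 10^-4) = 3.131
pH = pKa + log([A⁻]/[HA]) = 3.131 + log(0.339/0.415) = 3.131 -0.088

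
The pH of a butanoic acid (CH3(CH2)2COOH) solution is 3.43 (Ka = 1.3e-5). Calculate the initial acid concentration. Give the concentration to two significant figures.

[H+] = 10^(-3.43) = 3.72 × 10^-4 M = x
Ka = x²/(C₀ − x) ⇒ C₀ = x + x²/Ka
C₀ = 3.72 × 10^-4 + (3.72 × 10^-4)²/(1.3 × 10^-5) = 1.10 × 10^-2 M

C₀ = 1.1 × 10^-2 M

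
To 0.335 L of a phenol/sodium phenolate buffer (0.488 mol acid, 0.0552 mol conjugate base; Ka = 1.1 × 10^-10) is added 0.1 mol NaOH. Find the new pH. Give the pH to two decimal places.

pH = 9.56

OH- converts C6H5OH to C6H5O-: C6H5OH → 0.388 mol, C6H5O- → 0.155 mol.
pKa = −log(1.1 × 10^-10) = 9.959
pH = pKa + log([A⁻]/[HA]) = 9.959 + log(0.155/0.388) = 9.959 -0.399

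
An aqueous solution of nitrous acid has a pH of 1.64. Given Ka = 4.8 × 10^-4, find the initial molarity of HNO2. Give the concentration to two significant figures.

C₀ = 1.1 M

[H+] = 10^(-1.64) = 2.29 × 10^-2 M = x
Ka = x²/(C₀ − x) ⇒ C₀ = x + x²/Ka
C₀ = 2.29 × 10^-2 + (2.29 × 10^-2)²/(4.8 × 10^-4) = 1.12 M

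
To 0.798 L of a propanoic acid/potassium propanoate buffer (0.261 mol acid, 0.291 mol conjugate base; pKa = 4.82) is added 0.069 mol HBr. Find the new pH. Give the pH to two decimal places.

pH = 4.65

Added H+ converts CH3CH2COO- to CH3CH2COOH: CH3CH2COOH → 0.33 mol, CH3CH2COO- → 0.222 mol.
Henderson–Hasselbalch with mole ratio 0.222/0.33: pH = 4.82 + (-0.172)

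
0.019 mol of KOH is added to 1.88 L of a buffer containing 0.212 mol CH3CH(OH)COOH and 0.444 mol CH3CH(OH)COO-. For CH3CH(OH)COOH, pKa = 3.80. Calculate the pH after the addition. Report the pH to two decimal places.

pH = 4.18

OH- converts CH3CH(OH)COOH to CH3CH(OH)COO-: CH3CH(OH)COOH → 0.193 mol, CH3CH(OH)COO- → 0.463 mol.
Henderson–Hasselbalch with mole ratio 0.463/0.193: pH = 3.80 + (+0.380)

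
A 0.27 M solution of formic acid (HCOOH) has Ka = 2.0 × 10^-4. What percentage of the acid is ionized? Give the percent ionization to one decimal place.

HCOOH ⇌ HCOO- + H+; let x = [H+] at equilibrium.
x ≈ √(Ka·C₀) = √(2.0 × 10^-4 × 0.27) = 7.35 × 10^-3 M
% ionization = x/C₀ × 100% = 7.35 × 10^-3/0.27 × 100% = 2.7%

2.7%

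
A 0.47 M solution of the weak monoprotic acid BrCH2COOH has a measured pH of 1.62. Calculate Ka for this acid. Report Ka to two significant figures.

Ka = 1.3 × 10^-3

[H+] = 10^(-1.62) = 2.40 × 10^-2 M
At equilibrium [HA] = 0.47 − 2.40 × 10^-2 = 4.46 × 10^-1 M
Ka = [H+][A-]/[HA] = (2.40 × 10^-2)² / 4.46 × 10^-1 = 1.3 × 10^-3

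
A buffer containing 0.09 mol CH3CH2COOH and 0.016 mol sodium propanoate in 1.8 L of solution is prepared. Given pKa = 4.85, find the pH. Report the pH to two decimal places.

Henderson–Hasselbalch: pH = pKa + log([CH3CH2COO-]/[CH3CH2COOH]) = 4.85 + log(0.016/0.09)
pH = 4.85 + (-0.750) = 4.10

pH = 4.10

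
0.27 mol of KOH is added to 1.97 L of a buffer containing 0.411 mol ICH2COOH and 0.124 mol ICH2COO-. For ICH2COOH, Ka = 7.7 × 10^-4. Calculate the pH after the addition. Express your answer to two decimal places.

pH = 3.56

After neutralization: n(ICH2COOH) = 0.141 mol, n(ICH2COO-) = 0.394 mol.
pKa = −log(7.7 × 10^-4) = 3.114
Henderson–Hasselbalch with mole ratio 0.394/0.141: pH = 3.114 + (+0.446)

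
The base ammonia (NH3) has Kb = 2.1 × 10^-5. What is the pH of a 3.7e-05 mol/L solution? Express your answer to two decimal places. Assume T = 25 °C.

NH3 + H2O ⇌ NH4+ + OH-
Let x = [OH-] at equilibrium. Kb = x²/(3.7e-05 − x).
The 5% rule fails; solving x² + Kb·x − Kb·C₀ = 0 exactly:
x = (−Kb + √(Kb² + 4·Kb·C₀))/2 = 1.93 × 10^-5 M
pOH = 4.71, so pH = 14.00 − pOH = 9.29

pH = 9.29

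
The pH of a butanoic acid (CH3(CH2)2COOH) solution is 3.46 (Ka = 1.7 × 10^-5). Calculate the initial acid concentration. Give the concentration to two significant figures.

[H+] = 10^(-3.46) = 3.47 × 10^-4 M = x
Ka = x²/(C₀ − x) ⇒ C₀ = x + x²/Ka
C₀ = 3.47 × 10^-4 + (3.47 × 10^-4)²/(1.7 × 10^-5) = 7.43 × 10^-3 M

C₀ = 7.4 × 10^-3 M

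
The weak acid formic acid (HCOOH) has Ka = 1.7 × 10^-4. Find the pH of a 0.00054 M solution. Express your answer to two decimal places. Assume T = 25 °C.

HCOOH ⇌ HCOO- + H+
Let x = [H+] at equilibrium. Ka = x²/(0.00054 − x).
Here C₀/Ka ≈ 3.18, so the small-x approximation fails. Use the quadratic:
x = (−Ka + √(Ka² + 4·Ka·C₀))/2 = 2.30 × 10^-4 M
pH = −log[H+] = −log(2.30 × 10^-4) = 3.64

pH = 3.64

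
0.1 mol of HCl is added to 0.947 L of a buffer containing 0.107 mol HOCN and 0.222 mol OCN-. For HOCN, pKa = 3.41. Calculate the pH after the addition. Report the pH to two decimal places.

pH = 3.18

Added H+ converts OCN- to HOCN: HOCN → 0.207 mol, OCN- → 0.122 mol.
pH = pKa + log([A⁻]/[HA]) = 3.41 + log(0.122/0.207) = 3.41 -0.230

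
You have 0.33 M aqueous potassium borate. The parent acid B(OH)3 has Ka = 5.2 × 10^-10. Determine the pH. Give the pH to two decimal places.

pH = 11.40

B(OH)4- is the conjugate base of the weak acid B(OH)3.
Kb = Kw/Ka = 1.0×10^-14 / 5.2 × 10^-10 = 1.92 × 10^-5
Let x = [OH-] at equilibrium. Kb = x²/(0.33 − x).
Assume x ≪ 0.33: x ≈ √(1.92 × 10^-5 × 0.33) = 2.52 × 10^-3 M
(x/C₀ = 0.76% < 5%, so the approximation holds.)
pOH = −log(2.52 × 10^-3) = 2.60; pH = 14.00 − 2.60 = 11.40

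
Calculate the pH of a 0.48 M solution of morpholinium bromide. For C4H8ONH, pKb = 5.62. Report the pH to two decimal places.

pH = 4.35

C4H8ONH2+ is the conjugate acid of the weak base C4H8ONH.
Kb = 10^(−5.62) = 2.40 × 10^-6
Ka = Kw/Kb = 1.0×10^-14 / 2.40 × 10^-6 = 4.17 × 10^-9
From the ICE table, Ka = [H+]²/(0.48 − [H+]) = 4.17 × 10^-9.
Assume [H+] ≪ 0.48: [H+] ≈ √(4.17 × 10^-9 × 0.48) = 4.47 × 10^-5 M
pH = −log[H+] = −log(4.47 × 10^-5) = 4.35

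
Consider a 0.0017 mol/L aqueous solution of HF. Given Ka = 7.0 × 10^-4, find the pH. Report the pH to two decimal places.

HF ⇌ F- + H+
Ka = x²/(0.0017 − x) = 7.0 × 10^-4
Here C₀/Ka ≈ 2.43, so the small-x approximation fails. Use the quadratic:
x = [−0.0007 + √(0.0007² + 4.76e-06)]/2 = 7.96 × 10^-4 M
pH = −log(7.96 × 10^-4) = 3.10

pH = 3.10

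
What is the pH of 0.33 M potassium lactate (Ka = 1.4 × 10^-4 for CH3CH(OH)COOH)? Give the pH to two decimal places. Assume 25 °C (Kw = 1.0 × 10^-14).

CH3CH(OH)COO- is the conjugate base of the weak acid CH3CH(OH)COOH.
Kb = Kw/Ka = 1.0×10^-14 / 1.4 × 10^-4 = 7.14 × 10^-11
From the ICE table, Kb = [OH-]²/(0.33 − [OH-]) = 7.14 × 10^-11.
Neglecting [OH-] in the denominator: [OH-] = √(7.14 × 10^-11 × 0.33) = 4.85 × 10^-6 M
([OH-]/C₀ = 0.0015% < 5%, so the approximation holds.)
pOH = 5.31, so pH = 14.00 − pOH = 8.69

pH = 8.69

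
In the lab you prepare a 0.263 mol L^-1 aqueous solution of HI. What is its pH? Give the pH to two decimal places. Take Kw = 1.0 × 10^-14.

HI is a strong acid and dissociates completely, so [H+] = 0.263 M.
pH = -log(0.263) = 0.58

pH = 0.58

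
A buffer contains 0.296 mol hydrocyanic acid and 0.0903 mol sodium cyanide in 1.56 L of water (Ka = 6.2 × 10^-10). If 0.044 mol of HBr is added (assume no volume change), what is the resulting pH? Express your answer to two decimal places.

pH = 8.34

After neutralization: n(HCN) = 0.34 mol, n(CN-) = 0.0463 mol.
pKa = −log(6.2 × 10^-10) = 9.208
pH = pKa + log(n_CN-/n_HCN) = 9.208 + log(0.0463/0.34) = 9.208 + (-0.866)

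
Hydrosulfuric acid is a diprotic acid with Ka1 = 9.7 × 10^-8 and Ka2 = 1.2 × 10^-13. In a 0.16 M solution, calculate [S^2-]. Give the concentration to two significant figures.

1.2 × 10^-13 M

First ionization gives [H+] ≈ [HS-] = 1.25 × 10^-4 M.
Second step: Ka2 = [H+][S^2-]/[HS-] ≈ [S^2-] (since [H+] ≈ [HS-]).
So [S^2-] ≈ Ka2.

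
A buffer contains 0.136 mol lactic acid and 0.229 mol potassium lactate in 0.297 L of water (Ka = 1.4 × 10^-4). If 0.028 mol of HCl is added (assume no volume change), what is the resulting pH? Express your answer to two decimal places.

pH = 3.94

Added H+ converts CH3CH(OH)COO- to CH3CH(OH)COOH: CH3CH(OH)COOH → 0.164 mol, CH3CH(OH)COO- → 0.201 mol.
pKa = −log(1.4 × 10^-4) = 3.854
pH = pKa + log(n_CH3CH(OH)COO-/n_CH3CH(OH)COOH) = 3.854 + log(0.201/0.164) = 3.854 + (+0.088)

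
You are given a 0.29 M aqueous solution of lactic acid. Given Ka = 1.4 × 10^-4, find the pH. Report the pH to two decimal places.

pH = 2.20

CH3CH(OH)COOH ⇌ CH3CH(OH)COO- + H+
Let x = [H+] at equilibrium. Ka = x²/(0.29 − x).
Since Ka ≪ C₀, x ≈ √(Ka·C₀) = 6.37 × 10^-3 M.
pH = −log[H+] = −log(6.37 × 10^-3) = 2.20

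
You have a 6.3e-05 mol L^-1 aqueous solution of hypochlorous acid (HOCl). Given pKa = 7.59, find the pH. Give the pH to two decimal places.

HOCl ⇌ OCl- + H+
Ka = 10^(−7.59) = 2.57 × 10^-8
From the ICE table, Ka = [H+]²/(6.3e-05 − [H+]) = 2.57 × 10^-8.
Neglecting [H+] in the denominator: [H+] = √(2.57 × 10^-8 × 6.3e-05) = 1.27 × 10^-6 M
([H+]/C₀ = 2% < 5%, so the approximation holds.)
pH = −log[H+] = −log(1.27 × 10^-6) = 5.90

pH = 5.90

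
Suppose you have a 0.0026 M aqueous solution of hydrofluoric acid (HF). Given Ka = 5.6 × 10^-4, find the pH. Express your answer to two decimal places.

pH = 3.02

HF ⇌ F- + H+
From the ICE table, Ka = x²/(0.0026 − x) = 5.6 × 10^-4.
The 5% rule fails; solving x² + Ka·x − Ka·C₀ = 0 exactly:
x = [−0.00056 + √(0.00056² + 5.82e-06)]/2 = 9.59 × 10^-4 M
pH = −log(9.59 × 10^-4) = 3.02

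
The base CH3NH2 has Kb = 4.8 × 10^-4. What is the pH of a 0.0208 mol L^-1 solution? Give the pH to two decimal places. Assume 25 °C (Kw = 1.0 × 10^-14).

pH = 11.47

CH3NH2 + H2O ⇌ CH3NH3+ + OH-
From the ICE table, Kb = [OH-]²/(0.0208 − [OH-]) = 4.8 × 10^-4.
The 5% rule fails; solving [OH-]² + Kb·[OH-] − Kb·C₀ = 0 exactly:
[OH-] = [−0.00048 + √(0.00048² + 3.99e-05)]/2 = 2.93 × 10^-3 M
pOH = −log(2.93 × 10^-3) = 2.53; pH = 14.00 − 2.53 = 11.47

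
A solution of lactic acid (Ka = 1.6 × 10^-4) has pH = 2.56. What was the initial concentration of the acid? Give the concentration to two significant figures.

[H+] = 10^(-2.56) = 2.75 × 10^-3 M = x
Ka = x²/(C₀ − x) ⇒ C₀ = x + x²/Ka
C₀ = 2.75 × 10^-3 + (2.75 × 10^-3)²/(1.6 × 10^-4) = 5.00 × 10^-2 M

C₀ = 5.0 × 10^-2 M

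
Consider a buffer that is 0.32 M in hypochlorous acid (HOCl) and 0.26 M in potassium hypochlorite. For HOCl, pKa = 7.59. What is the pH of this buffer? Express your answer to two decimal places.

pH = 7.50

Henderson–Hasselbalch: pH = pKa + log([OCl-]/[HOCl]) = 7.59 + log(0.26/0.32)
pH = 7.59 + (-0.090) = 7.50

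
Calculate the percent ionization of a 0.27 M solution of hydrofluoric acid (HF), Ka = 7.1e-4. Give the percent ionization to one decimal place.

5.0%

HF ⇌ F- + H+; let x = [H+] at equilibrium.
Ka = x²/(C₀ − x); solving the quadratic gives x = 1.35 × 10^-2 M.
% ionization = x/C₀ × 100% = 1.35 × 10^-2/0.27 × 100% = 5.0%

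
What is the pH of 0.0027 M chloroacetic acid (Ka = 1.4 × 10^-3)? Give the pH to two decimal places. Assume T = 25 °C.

pH = 2.86

ClCH2COOH ⇌ ClCH2COO- + H+
From the ICE table, Ka = [H+]²/(0.0027 − [H+]) = 1.4 × 10^-3.
The 5% rule fails; solving [H+]² + Ka·[H+] − Ka·C₀ = 0 exactly:
[H+] = (−Ka + √(Ka² + 4·Ka·C₀))/2 = 1.37 × 10^-3 M
pH = −log[H+] = −log(1.37 × 10^-3) = 2.86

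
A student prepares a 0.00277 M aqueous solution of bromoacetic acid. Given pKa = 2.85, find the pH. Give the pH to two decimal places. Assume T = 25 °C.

pH = 2.86

BrCH2COOH ⇌ BrCH2COO- + H+
Ka = 10^(−2.85) = 1.41 × 10^-3
Ka = [H+]²/(0.00277 − [H+]) = 1.41 × 10^-3
[H+] is not negligible relative to C₀; solve [H+]² + 0.00141·[H+] − 3.91e-06 = 0.
[H+] = [−0.00141 + √(0.00141² + 1.56e-05)]/2 = 1.39 × 10^-3 M
pH = −log[H+] = −log(1.39 × 10^-3) = 2.86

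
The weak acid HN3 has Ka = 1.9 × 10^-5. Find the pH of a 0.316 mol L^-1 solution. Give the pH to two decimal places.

HN3 ⇌ N3- + H+
From the ICE table, Ka = x²/(0.316 − x) = 1.9 × 10^-5.
Since Ka ≪ C₀, x ≈ √(Ka·C₀) = 2.45 × 10^-3 M.
pH = −log[H+] = −log(2.45 × 10^-3) = 2.61

pH = 2.61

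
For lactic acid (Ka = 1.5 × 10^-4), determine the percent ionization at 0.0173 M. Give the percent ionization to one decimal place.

CH3CH(OH)COOH ⇌ CH3CH(OH)COO- + H+; let x = [H+] at equilibrium.
Ka = x²/(C₀ − x); solving the quadratic gives x = 1.54 × 10^-3 M.
Fraction ionized = 1.54 × 10^-3 / 0.0173 = 0.0890 → 8.9%

8.9%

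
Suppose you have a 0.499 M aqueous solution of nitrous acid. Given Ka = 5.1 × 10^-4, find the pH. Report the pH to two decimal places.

pH = 1.80

HNO2 ⇌ NO2- + H+
Ka = x²/(0.499 − x) = 5.1 × 10^-4
Neglecting x in the denominator: x = √(5.1 × 10^-4 × 0.499) = 1.60 × 10^-2 M
(x/C₀ = 3.2% < 5%, so the approximation holds.)
pH = −log(1.60 × 10^-2) = 1.80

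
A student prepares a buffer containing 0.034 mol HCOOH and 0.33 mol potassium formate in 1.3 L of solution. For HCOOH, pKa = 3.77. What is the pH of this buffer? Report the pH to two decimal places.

pH = 4.76

Using pH = pKa + log([base]/[acid]) with [base]/[acid] = 0.33/0.034:
pH = 3.77 + (+0.987) = 4.76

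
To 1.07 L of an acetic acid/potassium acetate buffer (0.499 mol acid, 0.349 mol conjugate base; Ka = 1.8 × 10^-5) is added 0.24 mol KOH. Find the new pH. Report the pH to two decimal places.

OH- converts CH3COOH to CH3COO-: CH3COOH → 0.259 mol, CH3COO- → 0.589 mol.
pKa = −log(1.8 × 10^-5) = 4.745
pH = pKa + log(n_CH3COO-/n_CH3COOH) = 4.745 + log(0.589/0.259) = 4.745 + (+0.357)

pH = 5.10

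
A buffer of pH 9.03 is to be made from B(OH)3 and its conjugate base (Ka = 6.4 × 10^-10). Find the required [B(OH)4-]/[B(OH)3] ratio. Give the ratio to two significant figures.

pKa = -log(6.4 × 10^-10) = 9.194
pH = pKa + log(r) ⇒ log(r) = 9.03 − 9.194 = -0.164
r = [B(OH)4-]/[B(OH)3] = 10^(-0.164) = 0.685

ratio = 0.69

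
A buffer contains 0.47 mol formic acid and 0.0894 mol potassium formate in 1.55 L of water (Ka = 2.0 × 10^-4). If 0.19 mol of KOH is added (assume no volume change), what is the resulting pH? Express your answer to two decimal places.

After neutralization: n(HCOOH) = 0.28 mol, n(HCOO-) = 0.279 mol.
pKa = −log(2.0 × 10^-4) = 3.699
Henderson–Hasselbalch with mole ratio 0.279/0.28: pH = 3.699 + (-0.002)

pH = 3.70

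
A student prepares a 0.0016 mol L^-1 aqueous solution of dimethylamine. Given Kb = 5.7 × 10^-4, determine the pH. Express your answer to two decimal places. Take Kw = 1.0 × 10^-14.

(CH3)2NH + H2O ⇌ (CH3)2NH2+ + OH-
From the ICE table, Kb = [OH-]²/(0.0016 − [OH-]) = 5.7 × 10^-4.
[OH-] is not negligible relative to C₀; solve [OH-]² + 0.00057·[OH-] − 9.12e-07 = 0.
[OH-] = [−0.00057 + √(0.00057² + 3.65e-06)]/2 = 7.12 × 10^-4 M
pOH = −log(7.12 × 10^-4) = 3.15; pH = 14.00 − 3.15 = 10.85

pH = 10.85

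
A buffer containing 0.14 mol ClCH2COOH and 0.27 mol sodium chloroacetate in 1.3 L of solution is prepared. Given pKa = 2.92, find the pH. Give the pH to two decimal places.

pH = 3.21

Henderson–Hasselbalch: pH = pKa + log([ClCH2COO-]/[ClCH2COOH]) = 2.92 + log(0.27/0.14)
pH = 2.92 + (+0.285) = 3.21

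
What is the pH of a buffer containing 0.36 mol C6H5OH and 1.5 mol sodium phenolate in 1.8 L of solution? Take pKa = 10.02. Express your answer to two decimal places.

Using pH = pKa + log([base]/[acid]) with [base]/[acid] = 1.5/0.36:
pH = 10.02 + (+0.620) = 10.64

pH = 10.64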